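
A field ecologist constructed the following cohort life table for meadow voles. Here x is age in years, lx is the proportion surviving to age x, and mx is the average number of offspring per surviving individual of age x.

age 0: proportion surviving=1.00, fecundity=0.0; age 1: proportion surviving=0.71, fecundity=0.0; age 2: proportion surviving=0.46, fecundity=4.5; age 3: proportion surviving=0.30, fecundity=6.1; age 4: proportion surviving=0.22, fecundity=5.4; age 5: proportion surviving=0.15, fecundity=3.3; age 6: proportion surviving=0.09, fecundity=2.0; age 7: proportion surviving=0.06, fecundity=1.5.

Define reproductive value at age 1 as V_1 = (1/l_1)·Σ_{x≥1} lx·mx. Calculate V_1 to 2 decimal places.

8.24

lx·mx for x ≥ 1: 0, 2.07, 1.83, 1.188, 0.495, 0.18, 0.09 → sum = 5.853
V_1 = 5.853 / l_1 = 5.853 / 0.71 = 8.243662… → 8.24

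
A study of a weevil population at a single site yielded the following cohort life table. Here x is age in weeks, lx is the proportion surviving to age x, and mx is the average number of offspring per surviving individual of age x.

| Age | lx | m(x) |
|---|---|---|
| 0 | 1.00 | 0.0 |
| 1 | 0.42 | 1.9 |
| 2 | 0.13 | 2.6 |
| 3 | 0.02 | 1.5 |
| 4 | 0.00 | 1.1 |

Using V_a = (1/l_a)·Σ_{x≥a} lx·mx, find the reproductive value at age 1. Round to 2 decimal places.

lx·mx for x ≥ 1: 0.798, 0.338, 0.03, 0 → sum = 1.166
V_1 = 1.166 / l_1 = 1.166 / 0.42 = 2.77619… → 2.78

2.78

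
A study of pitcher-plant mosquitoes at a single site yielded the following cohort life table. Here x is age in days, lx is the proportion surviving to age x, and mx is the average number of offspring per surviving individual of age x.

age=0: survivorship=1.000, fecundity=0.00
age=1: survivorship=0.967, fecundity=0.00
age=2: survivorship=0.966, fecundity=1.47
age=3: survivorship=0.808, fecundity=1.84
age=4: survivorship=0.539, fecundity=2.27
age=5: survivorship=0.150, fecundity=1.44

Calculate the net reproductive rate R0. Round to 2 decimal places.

lx·mx by age: 0, 0, 1.42002, 1.48672, 1.22353, 0.216
R0 = Σ lx·mx = 4.34627 → 4.35

4.35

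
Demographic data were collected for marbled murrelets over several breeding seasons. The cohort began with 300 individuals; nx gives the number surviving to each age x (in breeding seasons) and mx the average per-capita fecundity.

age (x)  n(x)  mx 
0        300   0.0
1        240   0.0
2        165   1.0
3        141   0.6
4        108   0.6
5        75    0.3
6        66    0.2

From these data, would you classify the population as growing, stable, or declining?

growing

lx = nx/n0 = nx/300: 1, 0.8, 0.55, 0.47, 0.36, 0.25, 0.22
R0 = Σ lx·mx = 0 + 0 + 0.55 + 0.282 + 0.216 + 0.075 + 0.044 = 1.167
R0 > 1, so the population is growing.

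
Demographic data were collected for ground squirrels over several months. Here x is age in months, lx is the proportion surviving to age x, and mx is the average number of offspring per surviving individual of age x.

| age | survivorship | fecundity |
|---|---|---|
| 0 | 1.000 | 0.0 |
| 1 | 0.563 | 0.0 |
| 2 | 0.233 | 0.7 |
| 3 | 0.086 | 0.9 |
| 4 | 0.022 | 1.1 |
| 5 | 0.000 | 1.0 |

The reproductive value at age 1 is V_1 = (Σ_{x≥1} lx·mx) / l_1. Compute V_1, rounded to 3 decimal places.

lx·mx for x ≥ 1: 0, 0.1631, 0.0774, 0.0242, 0 → sum = 0.2647
V_1 = 0.2647 / l_1 = 0.2647 / 0.563 = 0.47016… → 0.470

0.470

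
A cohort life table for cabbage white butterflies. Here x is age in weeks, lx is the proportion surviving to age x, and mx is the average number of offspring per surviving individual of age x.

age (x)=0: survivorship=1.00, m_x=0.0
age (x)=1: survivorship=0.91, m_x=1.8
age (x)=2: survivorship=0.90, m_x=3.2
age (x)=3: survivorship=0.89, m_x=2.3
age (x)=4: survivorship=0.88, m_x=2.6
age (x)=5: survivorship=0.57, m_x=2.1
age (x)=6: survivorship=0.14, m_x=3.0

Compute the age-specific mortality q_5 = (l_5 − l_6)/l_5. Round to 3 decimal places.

q_5 = (l_5 − l_6) / l_5 = (0.57 − 0.14) / 0.57
     = 0.43 / 0.57 = 0.754386… → 0.754

0.754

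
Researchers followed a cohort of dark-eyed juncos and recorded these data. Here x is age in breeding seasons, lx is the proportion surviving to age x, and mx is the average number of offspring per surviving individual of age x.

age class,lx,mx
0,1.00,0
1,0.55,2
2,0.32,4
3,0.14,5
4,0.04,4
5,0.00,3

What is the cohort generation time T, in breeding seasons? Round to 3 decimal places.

lx·mx: 0, 1.1, 1.28, 0.7, 0.16, 0 → R0 = 3.24
x·lx·mx: 0, 1.1, 2.56, 2.1, 0.64, 0 → Σ = 6.4
T = 6.4 / 3.24 = 1.975309… → 1.975

1.975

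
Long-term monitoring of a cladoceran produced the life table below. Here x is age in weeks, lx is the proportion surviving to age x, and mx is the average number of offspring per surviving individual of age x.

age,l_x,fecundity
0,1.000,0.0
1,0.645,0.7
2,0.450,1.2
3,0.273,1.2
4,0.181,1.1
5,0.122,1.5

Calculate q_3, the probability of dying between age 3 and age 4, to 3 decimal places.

0.337

q_3 = (l_3 − l_4) / l_3 = (0.273 − 0.181) / 0.273
     = 0.092 / 0.273 = 0.336996… → 0.337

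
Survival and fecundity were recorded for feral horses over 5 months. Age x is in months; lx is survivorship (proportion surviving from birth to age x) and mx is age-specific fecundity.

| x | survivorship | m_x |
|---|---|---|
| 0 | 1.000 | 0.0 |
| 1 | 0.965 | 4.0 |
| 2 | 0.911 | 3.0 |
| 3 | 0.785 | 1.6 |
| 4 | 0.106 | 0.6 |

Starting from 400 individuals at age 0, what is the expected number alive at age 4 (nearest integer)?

Expected survivors = N0 · l_4 = 400 × 0.106 = 42.4 → 42

42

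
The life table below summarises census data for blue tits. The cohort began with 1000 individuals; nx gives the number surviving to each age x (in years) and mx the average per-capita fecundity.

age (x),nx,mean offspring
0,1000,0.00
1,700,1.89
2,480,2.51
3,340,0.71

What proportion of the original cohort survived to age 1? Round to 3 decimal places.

l_1 = n_1/n_0 = 700/1000 = 0.7 → 0.700

0.700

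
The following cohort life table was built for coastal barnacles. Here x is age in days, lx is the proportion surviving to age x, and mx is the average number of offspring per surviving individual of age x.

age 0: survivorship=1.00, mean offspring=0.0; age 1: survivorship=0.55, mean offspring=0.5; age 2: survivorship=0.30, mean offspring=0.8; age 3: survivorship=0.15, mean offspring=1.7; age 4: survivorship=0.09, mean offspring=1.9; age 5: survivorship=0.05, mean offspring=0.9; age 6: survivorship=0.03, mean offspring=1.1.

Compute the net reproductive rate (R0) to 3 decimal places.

lx·mx by age: 0, 0.275, 0.24, 0.255, 0.171, 0.045, 0.033
R0 = Σ lx·mx = 1.019 → 1.019

1.019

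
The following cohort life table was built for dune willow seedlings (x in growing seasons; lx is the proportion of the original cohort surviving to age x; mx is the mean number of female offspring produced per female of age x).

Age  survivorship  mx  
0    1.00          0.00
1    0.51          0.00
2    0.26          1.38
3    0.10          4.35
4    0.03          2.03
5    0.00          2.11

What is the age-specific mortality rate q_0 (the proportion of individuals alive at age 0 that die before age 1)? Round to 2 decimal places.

q_0 = (l_0 − l_1) / l_0 = (1 − 0.51) / 1
     = 0.49 / 1 = 0.49 → 0.49

0.49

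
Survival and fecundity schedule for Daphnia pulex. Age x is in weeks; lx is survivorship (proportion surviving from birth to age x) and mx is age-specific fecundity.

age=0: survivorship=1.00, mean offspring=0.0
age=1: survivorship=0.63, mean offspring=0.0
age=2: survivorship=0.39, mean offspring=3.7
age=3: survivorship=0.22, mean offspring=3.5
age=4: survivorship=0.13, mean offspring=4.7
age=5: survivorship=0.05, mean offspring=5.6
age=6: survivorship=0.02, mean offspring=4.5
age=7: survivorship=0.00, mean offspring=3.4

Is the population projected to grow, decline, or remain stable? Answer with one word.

R0 = Σ lx·mx = 0 + 0 + 1.443 + 0.77 + 0.611 + 0.28 + 0.09 + 0 = 3.194
R0 > 1, so the population is growing.

growing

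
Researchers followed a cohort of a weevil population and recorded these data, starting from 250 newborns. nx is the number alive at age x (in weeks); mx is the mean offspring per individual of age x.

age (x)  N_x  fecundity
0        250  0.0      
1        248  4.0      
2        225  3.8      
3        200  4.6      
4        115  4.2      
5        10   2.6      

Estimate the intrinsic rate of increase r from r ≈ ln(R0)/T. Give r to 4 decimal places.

1.1203

lx = nx/n0 = nx/250: 1, 0.992, 0.9, 0.8, 0.46, 0.04
R0 = Σ lx·mx = 0 + 3.968 + 3.42 + 3.68 + 1.932 + 0.104 = 13.104
Σ x·lx·mx = 30.096; T = 30.096/13.104 = 2.2967…
r ≈ ln(R0)/T = ln(13.104)/2.2967… = 1.120266… → 1.1203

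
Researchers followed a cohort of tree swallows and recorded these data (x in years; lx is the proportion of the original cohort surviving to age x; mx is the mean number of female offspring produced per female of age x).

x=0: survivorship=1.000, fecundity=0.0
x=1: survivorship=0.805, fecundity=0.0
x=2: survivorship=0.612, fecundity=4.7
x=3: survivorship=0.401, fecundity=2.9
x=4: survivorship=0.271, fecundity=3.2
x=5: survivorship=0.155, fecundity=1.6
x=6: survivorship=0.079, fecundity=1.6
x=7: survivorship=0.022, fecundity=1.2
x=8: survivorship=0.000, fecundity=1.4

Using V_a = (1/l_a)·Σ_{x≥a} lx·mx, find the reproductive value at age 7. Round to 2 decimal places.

1.20

lx·mx for x ≥ 7: 0.0264, 0 → sum = 0.0264
V_7 = 0.0264 / l_7 = 0.0264 / 0.022 = 1.2 → 1.20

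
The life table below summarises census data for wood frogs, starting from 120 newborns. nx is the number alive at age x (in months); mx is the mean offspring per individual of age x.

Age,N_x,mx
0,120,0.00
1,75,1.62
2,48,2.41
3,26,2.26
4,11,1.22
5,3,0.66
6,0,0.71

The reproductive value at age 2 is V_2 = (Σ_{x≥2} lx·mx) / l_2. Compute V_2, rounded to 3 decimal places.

lx = nx/n0 = nx/120: 1, 0.625, 0.4, 0.21667…, 0.09167…, 0.025, 0
lx·mx for x ≥ 2: 0.964, 0.489667…, 0.111833…, 0.0165, 0 → sum = 1.582…
V_2 = 1.582… / l_2 = 1.582… / 0.4 = 3.955… → 3.955

3.955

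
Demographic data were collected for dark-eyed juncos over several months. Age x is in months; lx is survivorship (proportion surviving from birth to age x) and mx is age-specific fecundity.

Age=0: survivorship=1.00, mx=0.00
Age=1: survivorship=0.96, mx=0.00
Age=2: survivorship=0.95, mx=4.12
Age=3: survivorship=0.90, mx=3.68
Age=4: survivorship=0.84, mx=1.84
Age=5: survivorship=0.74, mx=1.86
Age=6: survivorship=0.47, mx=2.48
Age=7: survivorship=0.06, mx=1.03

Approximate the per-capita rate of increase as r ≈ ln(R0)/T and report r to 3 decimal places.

0.723

R0 = Σ lx·mx = 0 + 0 + 3.914 + 3.312 + 1.5456 + 1.3764 + 1.1656 + 0.0618 = 11.3754
Σ x·lx·mx = 38.2546; T = 38.2546/11.3754 = 3.36292…
r ≈ ln(R0)/T = ln(11.3754)/3.36292… = 0.72302… → 0.723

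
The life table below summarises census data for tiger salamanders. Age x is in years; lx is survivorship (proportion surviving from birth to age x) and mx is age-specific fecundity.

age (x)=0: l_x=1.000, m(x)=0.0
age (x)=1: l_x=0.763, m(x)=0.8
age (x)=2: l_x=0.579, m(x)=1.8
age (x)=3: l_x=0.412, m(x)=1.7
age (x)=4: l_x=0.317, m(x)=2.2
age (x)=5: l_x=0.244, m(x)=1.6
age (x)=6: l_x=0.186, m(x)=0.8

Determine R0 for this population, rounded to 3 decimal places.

3.590

lx·mx by age: 0, 0.6104, 1.0422, 0.7004, 0.6974, 0.3904, 0.1488
R0 = Σ lx·mx = 3.5896 → 3.590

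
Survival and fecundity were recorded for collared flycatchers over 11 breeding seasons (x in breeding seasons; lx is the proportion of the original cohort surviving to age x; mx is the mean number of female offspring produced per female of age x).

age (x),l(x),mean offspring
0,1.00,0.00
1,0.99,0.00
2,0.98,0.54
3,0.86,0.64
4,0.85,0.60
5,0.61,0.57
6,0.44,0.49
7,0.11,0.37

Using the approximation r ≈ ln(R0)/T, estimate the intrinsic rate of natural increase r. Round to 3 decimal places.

R0 = Σ lx·mx = 0 + 0 + 0.5292 + 0.5504 + 0.51 + 0.3477 + 0.2156 + 0.0407 = 2.1936
Σ x·lx·mx = 8.0666; T = 8.0666/2.1936 = 3.67733…
r ≈ ln(R0)/T = ln(2.1936)/3.67733… = 0.21362… → 0.214

0.214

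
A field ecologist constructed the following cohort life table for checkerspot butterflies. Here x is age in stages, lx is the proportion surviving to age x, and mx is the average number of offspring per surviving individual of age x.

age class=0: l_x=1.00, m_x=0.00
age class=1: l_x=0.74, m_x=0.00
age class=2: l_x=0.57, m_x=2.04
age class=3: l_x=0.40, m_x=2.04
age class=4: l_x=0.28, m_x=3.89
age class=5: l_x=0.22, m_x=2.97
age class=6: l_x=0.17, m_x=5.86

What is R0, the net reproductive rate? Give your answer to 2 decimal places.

4.72

lx·mx by age: 0, 0, 1.1628, 0.816, 1.0892, 0.6534, 0.9962
R0 = Σ lx·mx = 4.7176 → 4.72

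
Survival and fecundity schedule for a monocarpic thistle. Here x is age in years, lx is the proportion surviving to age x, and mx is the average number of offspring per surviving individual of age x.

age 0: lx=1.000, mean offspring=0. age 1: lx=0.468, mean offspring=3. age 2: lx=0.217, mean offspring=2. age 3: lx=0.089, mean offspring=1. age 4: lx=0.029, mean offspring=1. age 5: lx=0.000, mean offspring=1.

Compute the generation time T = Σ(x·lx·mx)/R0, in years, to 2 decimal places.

1.36

lx·mx: 0, 1.404, 0.434, 0.089, 0.029, 0 → R0 = 1.956
x·lx·mx: 0, 1.404, 0.868, 0.267, 0.116, 0 → Σ = 2.655
T = 2.655 / 1.956 = 1.357362… → 1.36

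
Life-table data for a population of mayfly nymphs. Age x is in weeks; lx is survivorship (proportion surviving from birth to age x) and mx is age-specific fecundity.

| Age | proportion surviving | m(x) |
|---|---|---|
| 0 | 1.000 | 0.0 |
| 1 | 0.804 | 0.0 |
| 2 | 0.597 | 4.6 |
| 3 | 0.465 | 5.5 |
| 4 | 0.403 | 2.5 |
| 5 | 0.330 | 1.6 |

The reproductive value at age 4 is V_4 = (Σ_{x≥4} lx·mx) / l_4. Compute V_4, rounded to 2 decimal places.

3.81

lx·mx for x ≥ 4: 1.0075, 0.528 → sum = 1.5355
V_4 = 1.5355 / l_4 = 1.5355 / 0.403 = 3.810174… → 3.81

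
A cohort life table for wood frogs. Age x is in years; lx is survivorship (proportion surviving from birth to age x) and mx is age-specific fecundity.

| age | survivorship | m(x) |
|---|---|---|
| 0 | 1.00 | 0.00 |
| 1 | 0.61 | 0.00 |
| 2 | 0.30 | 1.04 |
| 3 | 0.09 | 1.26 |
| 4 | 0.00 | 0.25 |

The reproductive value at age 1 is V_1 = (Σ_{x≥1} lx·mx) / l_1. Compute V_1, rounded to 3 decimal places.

lx·mx for x ≥ 1: 0, 0.312, 0.1134, 0 → sum = 0.4254
V_1 = 0.4254 / l_1 = 0.4254 / 0.61 = 0.697377… → 0.697

0.697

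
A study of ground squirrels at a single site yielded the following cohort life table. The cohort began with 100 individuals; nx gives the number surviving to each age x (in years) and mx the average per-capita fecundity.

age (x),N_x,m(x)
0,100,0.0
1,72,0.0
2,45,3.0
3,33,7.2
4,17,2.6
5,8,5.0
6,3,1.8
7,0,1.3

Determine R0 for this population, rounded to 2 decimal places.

lx = nx/n0 = nx/100: 1, 0.72, 0.45, 0.33, 0.17, 0.08, 0.03, 0
lx·mx by age: 0, 0, 1.35, 2.376, 0.442, 0.4, 0.054, 0
R0 = Σ lx·mx = 4.622 → 4.62

4.62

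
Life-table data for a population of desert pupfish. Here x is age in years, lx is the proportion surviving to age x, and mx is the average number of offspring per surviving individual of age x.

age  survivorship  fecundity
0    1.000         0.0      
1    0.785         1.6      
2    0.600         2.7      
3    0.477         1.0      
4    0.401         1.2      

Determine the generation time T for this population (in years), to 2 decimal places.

2.05

lx·mx: 0, 1.256, 1.62, 0.477, 0.4812 → R0 = 3.8342
x·lx·mx: 0, 1.256, 3.24, 1.431, 1.9248 → Σ = 7.8518
T = 7.8518 / 3.8342 = 2.047833… → 2.05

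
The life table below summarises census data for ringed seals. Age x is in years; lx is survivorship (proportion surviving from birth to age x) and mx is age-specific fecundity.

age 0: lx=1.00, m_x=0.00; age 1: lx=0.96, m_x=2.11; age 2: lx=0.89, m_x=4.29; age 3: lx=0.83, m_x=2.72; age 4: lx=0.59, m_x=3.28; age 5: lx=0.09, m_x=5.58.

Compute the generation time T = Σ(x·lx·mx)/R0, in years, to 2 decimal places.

lx·mx: 0, 2.0256, 3.8181, 2.2576, 1.9352, 0.5022 → R0 = 10.5387
x·lx·mx: 0, 2.0256, 7.6362, 6.7728, 7.7408, 2.511 → Σ = 26.6864
T = 26.6864 / 10.5387 = 2.532229… → 2.53

2.53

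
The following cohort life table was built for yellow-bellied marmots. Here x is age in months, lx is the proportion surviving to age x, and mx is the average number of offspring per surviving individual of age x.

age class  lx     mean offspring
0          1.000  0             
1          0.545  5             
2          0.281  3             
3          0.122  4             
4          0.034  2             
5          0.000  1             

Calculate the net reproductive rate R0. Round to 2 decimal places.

lx·mx by age: 0, 2.725, 0.843, 0.488, 0.068, 0
R0 = Σ lx·mx = 4.124 → 4.12

4.12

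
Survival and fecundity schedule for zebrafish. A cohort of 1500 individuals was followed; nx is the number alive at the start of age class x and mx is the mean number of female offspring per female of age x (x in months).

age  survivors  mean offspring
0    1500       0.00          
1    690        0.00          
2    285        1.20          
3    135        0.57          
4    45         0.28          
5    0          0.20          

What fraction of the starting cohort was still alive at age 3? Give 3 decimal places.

0.090

l_3 = n_3/n_0 = 135/1500 = 0.09 → 0.090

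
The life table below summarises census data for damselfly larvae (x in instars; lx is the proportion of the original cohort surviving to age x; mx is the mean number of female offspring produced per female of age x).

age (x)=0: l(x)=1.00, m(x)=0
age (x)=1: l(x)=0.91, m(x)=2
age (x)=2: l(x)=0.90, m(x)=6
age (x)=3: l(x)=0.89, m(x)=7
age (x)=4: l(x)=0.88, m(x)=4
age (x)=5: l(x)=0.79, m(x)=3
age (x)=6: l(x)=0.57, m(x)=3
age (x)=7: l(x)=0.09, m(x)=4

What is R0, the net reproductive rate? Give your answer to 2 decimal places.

lx·mx by age: 0, 1.82, 5.4, 6.23, 3.52, 2.37, 1.71, 0.36
R0 = Σ lx·mx = 21.41 → 21.41

21.41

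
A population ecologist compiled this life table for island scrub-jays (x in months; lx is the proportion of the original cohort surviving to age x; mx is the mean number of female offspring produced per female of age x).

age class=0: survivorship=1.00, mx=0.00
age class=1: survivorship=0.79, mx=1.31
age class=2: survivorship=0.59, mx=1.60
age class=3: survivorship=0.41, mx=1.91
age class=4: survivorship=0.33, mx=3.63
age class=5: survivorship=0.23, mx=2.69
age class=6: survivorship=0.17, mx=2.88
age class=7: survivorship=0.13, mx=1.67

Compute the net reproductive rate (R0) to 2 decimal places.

5.29

lx·mx by age: 0, 1.0349, 0.944, 0.7831, 1.1979, 0.6187, 0.4896, 0.2171
R0 = Σ lx·mx = 5.2853 → 5.29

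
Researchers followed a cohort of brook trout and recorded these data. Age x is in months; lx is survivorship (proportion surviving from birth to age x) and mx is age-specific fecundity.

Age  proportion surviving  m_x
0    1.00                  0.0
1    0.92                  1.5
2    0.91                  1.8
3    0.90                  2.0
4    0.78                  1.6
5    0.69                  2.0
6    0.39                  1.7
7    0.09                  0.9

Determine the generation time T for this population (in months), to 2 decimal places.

3.23

lx·mx: 0, 1.38, 1.638, 1.8, 1.248, 1.38, 0.663, 0.081 → R0 = 8.19
x·lx·mx: 0, 1.38, 3.276, 5.4, 4.992, 6.9, 3.978, 0.567 → Σ = 26.493
T = 26.493 / 8.19 = 3.234799… → 3.23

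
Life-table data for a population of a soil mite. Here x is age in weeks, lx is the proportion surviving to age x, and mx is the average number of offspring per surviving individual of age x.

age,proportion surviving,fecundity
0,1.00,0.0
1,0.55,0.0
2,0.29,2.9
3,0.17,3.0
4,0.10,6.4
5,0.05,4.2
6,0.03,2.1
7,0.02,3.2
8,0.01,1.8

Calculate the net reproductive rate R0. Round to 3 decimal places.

2.346

lx·mx by age: 0, 0, 0.841, 0.51, 0.64, 0.21, 0.063, 0.064, 0.018
R0 = Σ lx·mx = 2.346 → 2.346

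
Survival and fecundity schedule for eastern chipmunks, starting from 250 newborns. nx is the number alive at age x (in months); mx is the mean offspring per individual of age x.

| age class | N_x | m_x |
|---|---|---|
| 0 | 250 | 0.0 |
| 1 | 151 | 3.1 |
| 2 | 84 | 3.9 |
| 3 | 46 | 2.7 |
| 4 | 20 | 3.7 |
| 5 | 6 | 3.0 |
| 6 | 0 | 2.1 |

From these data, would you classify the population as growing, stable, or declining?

growing

lx = nx/n0 = nx/250: 1, 0.604, 0.336, 0.184, 0.08, 0.024, 0
R0 = Σ lx·mx = 0 + 1.8724 + 1.3104 + 0.4968 + 0.296 + 0.072 + 0 = 4.0476
R0 > 1, so the population is growing.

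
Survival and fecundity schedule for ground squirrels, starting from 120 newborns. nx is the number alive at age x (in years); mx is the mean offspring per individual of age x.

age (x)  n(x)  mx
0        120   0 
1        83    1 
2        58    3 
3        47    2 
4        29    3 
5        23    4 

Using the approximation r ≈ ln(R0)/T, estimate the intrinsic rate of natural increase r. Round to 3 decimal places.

0.518

lx = nx/n0 = nx/120: 1, 0.69167…, 0.48333…, 0.39167…, 0.24167…, 0.19167…
R0 = Σ lx·mx = 0 + 0.69167… + 1.45… + 0.78333… + 0.725… + 0.76667… = 4.416667…
Σ x·lx·mx = 12.675…; T = 12.675…/4.416667… = 2.86981…
r ≈ ln(R0)/T = ln(4.416667…)/2.86981… = 0.51759… → 0.518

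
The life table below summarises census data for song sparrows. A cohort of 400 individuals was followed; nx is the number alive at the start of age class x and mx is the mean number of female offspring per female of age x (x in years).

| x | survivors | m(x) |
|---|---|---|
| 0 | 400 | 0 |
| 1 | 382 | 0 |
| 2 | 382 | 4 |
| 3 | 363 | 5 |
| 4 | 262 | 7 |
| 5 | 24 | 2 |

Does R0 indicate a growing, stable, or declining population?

growing

lx = nx/n0 = nx/400: 1, 0.955, 0.955, 0.9075, 0.655, 0.06
R0 = Σ lx·mx = 0 + 0 + 3.82 + 4.5375 + 4.585 + 0.12 = 13.0625
R0 > 1, so the population is growing.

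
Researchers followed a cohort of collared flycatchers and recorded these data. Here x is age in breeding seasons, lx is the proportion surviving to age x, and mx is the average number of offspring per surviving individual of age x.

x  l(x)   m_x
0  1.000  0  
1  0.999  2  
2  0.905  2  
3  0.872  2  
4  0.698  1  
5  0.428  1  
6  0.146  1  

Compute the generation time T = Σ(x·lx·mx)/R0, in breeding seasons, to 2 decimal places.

lx·mx: 0, 1.998, 1.81, 1.744, 0.698, 0.428, 0.146 → R0 = 6.824
x·lx·mx: 0, 1.998, 3.62, 5.232, 2.792, 2.14, 0.876 → Σ = 16.658
T = 16.658 / 6.824 = 2.44109… → 2.44

2.44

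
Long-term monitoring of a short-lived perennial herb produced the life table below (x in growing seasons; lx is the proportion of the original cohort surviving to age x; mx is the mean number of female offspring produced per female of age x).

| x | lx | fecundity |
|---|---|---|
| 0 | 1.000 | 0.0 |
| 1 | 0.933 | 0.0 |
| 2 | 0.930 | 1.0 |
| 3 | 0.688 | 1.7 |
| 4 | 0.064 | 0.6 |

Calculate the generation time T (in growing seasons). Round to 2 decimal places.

2.58

lx·mx: 0, 0, 0.93, 1.1696, 0.0384 → R0 = 2.138
x·lx·mx: 0, 0, 1.86, 3.5088, 0.1536 → Σ = 5.5224
T = 5.5224 / 2.138 = 2.582975… → 2.58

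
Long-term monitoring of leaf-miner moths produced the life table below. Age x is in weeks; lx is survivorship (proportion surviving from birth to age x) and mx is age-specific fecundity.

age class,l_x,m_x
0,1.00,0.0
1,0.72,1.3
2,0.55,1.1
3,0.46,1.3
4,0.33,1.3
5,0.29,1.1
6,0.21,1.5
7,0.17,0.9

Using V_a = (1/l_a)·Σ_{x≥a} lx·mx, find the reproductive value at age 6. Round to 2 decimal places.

lx·mx for x ≥ 6: 0.315, 0.153 → sum = 0.468
V_6 = 0.468 / l_6 = 0.468 / 0.21 = 2.228571… → 2.23

2.23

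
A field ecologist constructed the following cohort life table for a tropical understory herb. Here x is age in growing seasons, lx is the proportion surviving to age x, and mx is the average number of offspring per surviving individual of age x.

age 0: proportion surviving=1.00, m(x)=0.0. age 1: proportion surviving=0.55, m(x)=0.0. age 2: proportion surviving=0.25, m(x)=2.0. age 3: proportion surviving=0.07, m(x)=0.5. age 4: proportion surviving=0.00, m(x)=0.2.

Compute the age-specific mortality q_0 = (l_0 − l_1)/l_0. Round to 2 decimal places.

0.45

q_0 = (l_0 − l_1) / l_0 = (1 − 0.55) / 1
     = 0.45 / 1 = 0.45 → 0.45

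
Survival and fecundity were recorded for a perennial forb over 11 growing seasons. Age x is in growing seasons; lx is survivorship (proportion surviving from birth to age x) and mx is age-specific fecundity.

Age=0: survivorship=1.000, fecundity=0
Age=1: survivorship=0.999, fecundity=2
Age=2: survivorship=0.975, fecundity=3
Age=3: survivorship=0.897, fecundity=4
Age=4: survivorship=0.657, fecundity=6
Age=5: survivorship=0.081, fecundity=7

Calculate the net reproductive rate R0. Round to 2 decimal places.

13.02

lx·mx by age: 0, 1.998, 2.925, 3.588, 3.942, 0.567
R0 = Σ lx·mx = 13.02 → 13.02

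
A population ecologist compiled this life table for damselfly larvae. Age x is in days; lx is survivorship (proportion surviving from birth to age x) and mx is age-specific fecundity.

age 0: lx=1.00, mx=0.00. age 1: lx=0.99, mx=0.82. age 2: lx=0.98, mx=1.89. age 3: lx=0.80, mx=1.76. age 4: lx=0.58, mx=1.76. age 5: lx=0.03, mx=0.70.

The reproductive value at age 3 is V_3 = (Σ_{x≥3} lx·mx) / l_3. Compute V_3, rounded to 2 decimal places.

3.06

lx·mx for x ≥ 3: 1.408, 1.0208, 0.021 → sum = 2.4498
V_3 = 2.4498 / l_3 = 2.4498 / 0.8 = 3.06225 → 3.06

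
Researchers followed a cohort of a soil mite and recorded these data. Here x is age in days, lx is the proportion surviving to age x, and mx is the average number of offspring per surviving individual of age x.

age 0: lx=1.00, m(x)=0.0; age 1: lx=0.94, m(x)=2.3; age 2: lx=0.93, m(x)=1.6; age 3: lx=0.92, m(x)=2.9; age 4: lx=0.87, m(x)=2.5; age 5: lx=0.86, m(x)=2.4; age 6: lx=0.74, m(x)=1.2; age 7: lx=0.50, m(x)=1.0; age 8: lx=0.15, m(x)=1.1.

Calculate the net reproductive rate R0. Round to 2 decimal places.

lx·mx by age: 0, 2.162, 1.488, 2.668, 2.175, 2.064, 0.888, 0.5, 0.165
R0 = Σ lx·mx = 12.11 → 12.11

12.11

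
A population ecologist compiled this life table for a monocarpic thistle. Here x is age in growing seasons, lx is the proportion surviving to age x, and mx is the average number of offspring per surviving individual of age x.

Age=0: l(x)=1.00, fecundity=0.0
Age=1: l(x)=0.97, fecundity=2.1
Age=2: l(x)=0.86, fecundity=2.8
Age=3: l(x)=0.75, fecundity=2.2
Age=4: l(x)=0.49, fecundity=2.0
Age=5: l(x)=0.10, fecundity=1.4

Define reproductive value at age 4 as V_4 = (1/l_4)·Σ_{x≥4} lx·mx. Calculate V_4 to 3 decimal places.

lx·mx for x ≥ 4: 0.98, 0.14 → sum = 1.12
V_4 = 1.12 / l_4 = 1.12 / 0.49 = 2.285714… → 2.286

2.286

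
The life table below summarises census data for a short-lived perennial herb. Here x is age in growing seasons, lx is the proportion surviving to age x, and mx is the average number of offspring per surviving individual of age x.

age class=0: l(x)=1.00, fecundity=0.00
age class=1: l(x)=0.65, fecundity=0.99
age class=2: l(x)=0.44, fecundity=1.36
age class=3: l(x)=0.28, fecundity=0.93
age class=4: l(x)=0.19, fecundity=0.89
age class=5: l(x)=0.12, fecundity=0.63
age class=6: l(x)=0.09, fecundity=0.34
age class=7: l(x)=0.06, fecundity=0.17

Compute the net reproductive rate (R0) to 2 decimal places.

lx·mx by age: 0, 0.6435, 0.5984, 0.2604, 0.1691, 0.0756, 0.0306, 0.0102
R0 = Σ lx·mx = 1.7878 → 1.79

1.79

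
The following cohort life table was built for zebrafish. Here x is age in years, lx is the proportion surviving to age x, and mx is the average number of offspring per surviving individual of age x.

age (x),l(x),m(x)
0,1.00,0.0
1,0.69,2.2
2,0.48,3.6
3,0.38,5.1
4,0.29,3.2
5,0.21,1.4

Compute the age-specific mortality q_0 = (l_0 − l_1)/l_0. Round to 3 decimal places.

0.310

q_0 = (l_0 − l_1) / l_0 = (1 − 0.69) / 1
     = 0.31 / 1 = 0.31 → 0.310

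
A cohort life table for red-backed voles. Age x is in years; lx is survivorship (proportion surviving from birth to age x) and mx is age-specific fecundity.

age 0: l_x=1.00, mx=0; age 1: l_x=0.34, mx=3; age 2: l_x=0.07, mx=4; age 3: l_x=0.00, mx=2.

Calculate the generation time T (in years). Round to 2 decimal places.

lx·mx: 0, 1.02, 0.28, 0 → R0 = 1.3
x·lx·mx: 0, 1.02, 0.56, 0 → Σ = 1.58
T = 1.58 / 1.3 = 1.215385… → 1.22

1.22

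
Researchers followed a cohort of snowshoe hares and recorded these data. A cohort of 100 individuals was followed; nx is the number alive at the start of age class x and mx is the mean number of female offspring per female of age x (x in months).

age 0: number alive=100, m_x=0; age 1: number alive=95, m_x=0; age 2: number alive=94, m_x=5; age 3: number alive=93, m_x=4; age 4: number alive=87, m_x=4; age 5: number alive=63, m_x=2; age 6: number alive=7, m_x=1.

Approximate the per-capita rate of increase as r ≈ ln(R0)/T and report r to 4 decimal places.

0.8293

lx = nx/n0 = nx/100: 1, 0.95, 0.94, 0.93, 0.87, 0.63, 0.07
R0 = Σ lx·mx = 0 + 0 + 4.7 + 3.72 + 3.48 + 1.26 + 0.07 = 13.23
Σ x·lx·mx = 41.2; T = 41.2/13.23 = 3.11413…
r ≈ ln(R0)/T = ln(13.23)/3.11413… = 0.829279… → 0.8293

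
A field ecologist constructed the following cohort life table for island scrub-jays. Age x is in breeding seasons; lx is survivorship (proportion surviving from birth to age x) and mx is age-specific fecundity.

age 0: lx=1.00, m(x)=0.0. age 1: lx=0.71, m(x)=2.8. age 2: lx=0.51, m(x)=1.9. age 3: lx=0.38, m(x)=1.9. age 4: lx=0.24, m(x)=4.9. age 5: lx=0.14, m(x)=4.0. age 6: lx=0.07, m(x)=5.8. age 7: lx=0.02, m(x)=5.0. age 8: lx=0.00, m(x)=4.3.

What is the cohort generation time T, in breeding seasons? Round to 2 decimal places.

lx·mx: 0, 1.988, 0.969, 0.722, 1.176, 0.56, 0.406, 0.1, 0 → R0 = 5.921
x·lx·mx: 0, 1.988, 1.938, 2.166, 4.704, 2.8, 2.436, 0.7, 0 → Σ = 16.732
T = 16.732 / 5.921 = 2.825874… → 2.83

2.83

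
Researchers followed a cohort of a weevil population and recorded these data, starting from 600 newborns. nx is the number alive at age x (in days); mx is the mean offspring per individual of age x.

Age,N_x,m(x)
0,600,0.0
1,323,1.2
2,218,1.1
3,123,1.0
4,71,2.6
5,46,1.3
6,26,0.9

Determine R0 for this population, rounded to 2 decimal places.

1.70

lx = nx/n0 = nx/600: 1, 0.53833…, 0.36333…, 0.205, 0.11833…, 0.07667…, 0.04333…
lx·mx by age: 0, 0.646…, 0.399667…, 0.205, 0.307667…, 0.099667…, 0.039…
R0 = Σ lx·mx = 1.697… → 1.70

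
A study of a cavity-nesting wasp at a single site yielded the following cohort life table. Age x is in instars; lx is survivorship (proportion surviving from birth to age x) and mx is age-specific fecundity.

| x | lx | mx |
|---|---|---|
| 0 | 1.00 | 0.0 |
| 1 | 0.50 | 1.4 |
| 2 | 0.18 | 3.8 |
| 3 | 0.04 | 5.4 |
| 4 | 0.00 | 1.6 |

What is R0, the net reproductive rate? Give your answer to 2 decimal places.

1.60

lx·mx by age: 0, 0.7, 0.684, 0.216, 0
R0 = Σ lx·mx = 1.6 → 1.60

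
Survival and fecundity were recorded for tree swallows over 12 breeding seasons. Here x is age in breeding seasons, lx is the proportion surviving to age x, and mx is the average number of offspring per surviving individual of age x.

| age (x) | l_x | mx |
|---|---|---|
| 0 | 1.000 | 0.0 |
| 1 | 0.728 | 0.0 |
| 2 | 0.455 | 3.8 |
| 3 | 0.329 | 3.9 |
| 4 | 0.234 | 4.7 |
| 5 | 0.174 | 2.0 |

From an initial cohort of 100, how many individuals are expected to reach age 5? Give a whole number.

17

Expected survivors = N0 · l_5 = 100 × 0.174 = 17.4 → 17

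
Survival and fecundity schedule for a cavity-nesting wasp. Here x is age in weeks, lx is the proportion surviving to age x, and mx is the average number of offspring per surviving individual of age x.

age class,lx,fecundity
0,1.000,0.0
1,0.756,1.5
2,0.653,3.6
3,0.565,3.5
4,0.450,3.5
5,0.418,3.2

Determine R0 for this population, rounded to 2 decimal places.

8.37

lx·mx by age: 0, 1.134, 2.3508, 1.9775, 1.575, 1.3376
R0 = Σ lx·mx = 8.3749 → 8.37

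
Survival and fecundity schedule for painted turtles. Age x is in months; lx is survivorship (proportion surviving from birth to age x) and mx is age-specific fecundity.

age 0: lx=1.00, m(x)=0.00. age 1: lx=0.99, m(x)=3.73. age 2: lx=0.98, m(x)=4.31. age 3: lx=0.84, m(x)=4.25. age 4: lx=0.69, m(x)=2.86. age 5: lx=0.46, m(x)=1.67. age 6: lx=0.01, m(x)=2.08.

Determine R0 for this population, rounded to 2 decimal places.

lx·mx by age: 0, 3.6927, 4.2238, 3.57, 1.9734, 0.7682, 0.0208
R0 = Σ lx·mx = 14.2489 → 14.25

14.25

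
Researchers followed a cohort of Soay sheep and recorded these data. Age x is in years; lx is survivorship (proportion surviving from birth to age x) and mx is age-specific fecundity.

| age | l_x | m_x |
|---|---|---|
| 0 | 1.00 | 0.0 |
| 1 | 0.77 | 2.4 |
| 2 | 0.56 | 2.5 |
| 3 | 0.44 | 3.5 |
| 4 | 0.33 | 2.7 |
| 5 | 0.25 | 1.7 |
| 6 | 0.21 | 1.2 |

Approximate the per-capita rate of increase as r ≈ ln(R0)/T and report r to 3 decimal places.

0.714

R0 = Σ lx·mx = 0 + 1.848 + 1.4 + 1.54 + 0.891 + 0.425 + 0.252 = 6.356
Σ x·lx·mx = 16.469; T = 16.469/6.356 = 2.5911…
r ≈ ln(R0)/T = ln(6.356)/2.5911… = 0.71375… → 0.714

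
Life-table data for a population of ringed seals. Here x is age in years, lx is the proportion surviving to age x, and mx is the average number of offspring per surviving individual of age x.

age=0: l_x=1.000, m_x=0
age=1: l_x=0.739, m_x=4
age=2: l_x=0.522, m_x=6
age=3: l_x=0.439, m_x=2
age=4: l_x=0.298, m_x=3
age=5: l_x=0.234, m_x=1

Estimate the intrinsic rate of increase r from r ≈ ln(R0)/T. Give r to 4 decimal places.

R0 = Σ lx·mx = 0 + 2.956 + 3.132 + 0.878 + 0.894 + 0.234 = 8.094
Σ x·lx·mx = 16.6; T = 16.6/8.094 = 2.0509…
r ≈ ln(R0)/T = ln(8.094)/2.0509… = 1.019611… → 1.0196

1.0196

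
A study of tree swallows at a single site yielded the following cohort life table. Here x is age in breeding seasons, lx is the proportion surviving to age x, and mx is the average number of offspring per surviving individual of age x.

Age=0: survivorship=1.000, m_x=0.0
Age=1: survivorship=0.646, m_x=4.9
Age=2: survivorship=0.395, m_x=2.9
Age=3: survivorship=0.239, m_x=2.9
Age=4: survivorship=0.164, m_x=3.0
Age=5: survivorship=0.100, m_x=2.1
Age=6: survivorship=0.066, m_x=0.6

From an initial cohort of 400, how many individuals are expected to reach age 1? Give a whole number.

258

Expected survivors = N0 · l_1 = 400 × 0.646 = 258.4 → 258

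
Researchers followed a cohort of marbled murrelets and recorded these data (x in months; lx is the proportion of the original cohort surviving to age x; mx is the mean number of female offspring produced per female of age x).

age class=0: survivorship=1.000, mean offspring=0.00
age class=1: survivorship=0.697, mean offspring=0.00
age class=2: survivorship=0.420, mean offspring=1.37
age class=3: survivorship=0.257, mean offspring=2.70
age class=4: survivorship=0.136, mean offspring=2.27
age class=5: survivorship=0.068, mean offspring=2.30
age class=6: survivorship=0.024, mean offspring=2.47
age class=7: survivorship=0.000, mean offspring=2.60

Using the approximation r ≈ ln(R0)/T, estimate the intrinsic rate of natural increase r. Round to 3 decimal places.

0.187

R0 = Σ lx·mx = 0 + 0 + 0.5754 + 0.6939 + 0.30872 + 0.1564 + 0.05928 + 0 = 1.7937
Σ x·lx·mx = 5.60506; T = 5.60506/1.7937 = 3.12486…
r ≈ ln(R0)/T = ln(1.7937)/3.12486… = 0.18698… → 0.187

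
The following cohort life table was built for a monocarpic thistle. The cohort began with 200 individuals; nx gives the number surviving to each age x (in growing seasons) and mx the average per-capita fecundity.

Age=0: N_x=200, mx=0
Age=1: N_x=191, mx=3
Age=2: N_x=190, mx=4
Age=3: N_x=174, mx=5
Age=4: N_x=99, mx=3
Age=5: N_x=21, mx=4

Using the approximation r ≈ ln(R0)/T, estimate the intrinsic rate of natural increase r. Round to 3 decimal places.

lx = nx/n0 = nx/200: 1, 0.955, 0.95, 0.87, 0.495, 0.105
R0 = Σ lx·mx = 0 + 2.865 + 3.8 + 4.35 + 1.485 + 0.42 = 12.92
Σ x·lx·mx = 31.555; T = 31.555/12.92 = 2.44234…
r ≈ ln(R0)/T = ln(12.92)/2.44234… = 1.04768… → 1.048

1.048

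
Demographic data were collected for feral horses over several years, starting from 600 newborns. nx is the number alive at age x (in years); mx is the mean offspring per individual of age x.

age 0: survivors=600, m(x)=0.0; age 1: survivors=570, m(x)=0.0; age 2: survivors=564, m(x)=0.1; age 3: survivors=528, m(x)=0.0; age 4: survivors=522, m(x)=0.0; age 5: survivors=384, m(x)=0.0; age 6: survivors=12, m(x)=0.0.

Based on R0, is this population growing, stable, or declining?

lx = nx/n0 = nx/600: 1, 0.95, 0.94, 0.88, 0.87, 0.64, 0.02
R0 = Σ lx·mx = 0 + 0 + 0.094 + 0 + 0 + 0 + 0 = 0.094
R0 < 1, so the population is declining.

declining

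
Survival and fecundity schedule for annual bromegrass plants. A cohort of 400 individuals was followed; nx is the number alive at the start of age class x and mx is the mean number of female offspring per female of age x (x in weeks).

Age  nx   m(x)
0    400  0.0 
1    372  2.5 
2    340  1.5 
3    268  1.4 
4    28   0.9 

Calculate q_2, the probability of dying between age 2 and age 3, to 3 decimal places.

lx = nx/n0 = nx/400: 1, 0.93, 0.85, 0.67, 0.07
q_2 = (l_2 − l_3) / l_2 = (0.85 − 0.67) / 0.85
     = 0.18 / 0.85 = 0.211765… → 0.212

0.212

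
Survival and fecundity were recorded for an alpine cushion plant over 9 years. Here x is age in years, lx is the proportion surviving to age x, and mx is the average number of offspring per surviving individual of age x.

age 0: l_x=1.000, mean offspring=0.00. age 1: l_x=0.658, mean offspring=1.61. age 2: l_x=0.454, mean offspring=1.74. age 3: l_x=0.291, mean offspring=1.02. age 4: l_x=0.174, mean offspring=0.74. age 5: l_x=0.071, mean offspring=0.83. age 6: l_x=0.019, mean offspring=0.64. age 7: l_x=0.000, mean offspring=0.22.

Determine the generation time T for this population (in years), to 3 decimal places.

lx·mx: 0, 1.05938, 0.78996, 0.29682, 0.12876, 0.05893, 0.01216, 0 → R0 = 2.34601
x·lx·mx: 0, 1.05938, 1.57992, 0.89046, 0.51504, 0.29465, 0.07296, 0 → Σ = 4.41241
T = 4.41241 / 2.34601 = 1.880815… → 1.881

1.881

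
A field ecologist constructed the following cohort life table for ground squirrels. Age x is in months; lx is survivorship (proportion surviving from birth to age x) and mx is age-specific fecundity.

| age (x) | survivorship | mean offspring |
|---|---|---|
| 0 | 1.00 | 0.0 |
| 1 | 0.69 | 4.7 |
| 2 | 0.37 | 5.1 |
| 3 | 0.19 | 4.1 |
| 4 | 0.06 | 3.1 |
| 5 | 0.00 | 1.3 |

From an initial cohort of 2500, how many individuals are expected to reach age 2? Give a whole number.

Expected survivors = N0 · l_2 = 2500 × 0.37 = 925 → 925

925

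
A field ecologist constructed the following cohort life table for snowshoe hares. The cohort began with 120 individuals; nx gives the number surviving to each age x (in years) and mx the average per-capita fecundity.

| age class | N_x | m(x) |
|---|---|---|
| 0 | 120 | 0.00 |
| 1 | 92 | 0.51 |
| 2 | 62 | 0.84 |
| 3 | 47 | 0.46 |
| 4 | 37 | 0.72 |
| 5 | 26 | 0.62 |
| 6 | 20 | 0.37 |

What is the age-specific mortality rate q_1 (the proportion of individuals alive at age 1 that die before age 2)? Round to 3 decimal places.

0.326

lx = nx/n0 = nx/120: 1, 0.76667…, 0.51667…, 0.39167…, 0.30833…, 0.21667…, 0.16667…
q_1 = (l_1 − l_2) / l_1 = (0.766667… − 0.516667…) / 0.766667…
     = 0.25… / 0.766667… = 0.326087… → 0.326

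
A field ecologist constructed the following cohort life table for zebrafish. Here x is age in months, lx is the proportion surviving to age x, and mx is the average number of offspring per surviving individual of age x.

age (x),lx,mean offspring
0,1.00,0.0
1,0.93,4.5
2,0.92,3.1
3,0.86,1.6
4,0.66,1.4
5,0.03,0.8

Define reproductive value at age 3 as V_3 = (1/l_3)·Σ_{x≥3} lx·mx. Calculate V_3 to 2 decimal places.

lx·mx for x ≥ 3: 1.376, 0.924, 0.024 → sum = 2.324
V_3 = 2.324 / l_3 = 2.324 / 0.86 = 2.702326… → 2.70

2.70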